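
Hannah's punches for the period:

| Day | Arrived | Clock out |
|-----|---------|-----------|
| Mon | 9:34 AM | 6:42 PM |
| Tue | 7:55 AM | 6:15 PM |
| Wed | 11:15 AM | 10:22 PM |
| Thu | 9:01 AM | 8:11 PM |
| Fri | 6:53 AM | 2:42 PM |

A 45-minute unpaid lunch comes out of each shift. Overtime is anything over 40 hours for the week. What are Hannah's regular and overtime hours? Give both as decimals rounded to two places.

Mon: 9:34 AM–6:42 PM = 9 h 8 min; less 45 min break → 8 h 23 min
Tue: 7:55 AM–6:15 PM = 10 h 20 min; less 45 min break → 9 h 35 min
Wed: 11:15 AM–10:22 PM = 11 h 7 min; less 45 min break → 10 h 22 min
Thu: 9:01 AM–8:11 PM = 11 h 10 min; less 45 min break → 10 h 25 min
Fri: 6:53 AM–2:42 PM = 7 h 49 min; less 45 min break → 7 h 4 min
Total worked: 45 h 49 min = 45.82 h.
Threshold 40 h → overtime 5 h 49 min, regular 40 h 0 min.

Regular 40.00 hours, overtime 5.82 hours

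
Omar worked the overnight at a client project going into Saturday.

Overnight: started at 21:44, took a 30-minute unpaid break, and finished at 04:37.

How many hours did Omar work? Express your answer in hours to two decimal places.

6.38 hours

Overnight: 21:44 → midnight = 2 h 16 min; midnight → 04:37 = 4 h 37 min; span 6 h 53 min; less 30 min break → 6 h 23 min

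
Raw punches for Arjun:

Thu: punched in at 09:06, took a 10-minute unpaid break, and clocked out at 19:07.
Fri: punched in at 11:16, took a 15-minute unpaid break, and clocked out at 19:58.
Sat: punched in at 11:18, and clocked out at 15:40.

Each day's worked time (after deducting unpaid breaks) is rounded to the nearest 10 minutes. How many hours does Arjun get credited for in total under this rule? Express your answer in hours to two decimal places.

Thu: 09:06–19:07 = 10 h 1 min − 10 min = 9 h 51 min → rounds to 9 h 50 min
Fri: 11:16–19:58 = 8 h 42 min − 15 min = 8 h 27 min → rounds to 8 h 30 min
Sat: 11:18–15:40 = 4 h 22 min → rounds to 4 h 20 min
Total credited: 22 h 40 min.

22.67 hours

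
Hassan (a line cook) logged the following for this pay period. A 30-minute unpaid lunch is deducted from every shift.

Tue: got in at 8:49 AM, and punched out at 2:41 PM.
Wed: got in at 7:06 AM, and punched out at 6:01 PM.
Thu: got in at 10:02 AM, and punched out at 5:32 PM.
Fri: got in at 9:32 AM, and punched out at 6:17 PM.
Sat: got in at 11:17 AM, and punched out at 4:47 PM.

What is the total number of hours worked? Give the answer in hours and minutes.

36 h 2 min

Tue: 8:49 AM–2:41 PM = 5 h 52 min; less 30 min break → 5 h 22 min
Wed: 7:06 AM–6:01 PM = 10 h 55 min; less 30 min break → 10 h 25 min
Thu: 10:02 AM–5:32 PM = 7 h 30 min; less 30 min break → 7 h 0 min
Fri: 9:32 AM–6:17 PM = 8 h 45 min; less 30 min break → 8 h 15 min
Sat: 11:17 AM–4:47 PM = 5 h 30 min; less 30 min break → 5 h 0 min
Total: 5 h 22 min + 10 h 25 min + 7 h 0 min + 8 h 15 min + 5 h 0 min = 36 h 2 min.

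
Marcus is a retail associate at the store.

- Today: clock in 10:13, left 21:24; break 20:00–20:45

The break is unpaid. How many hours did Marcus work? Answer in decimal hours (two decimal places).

Today: 10:13–21:24 = 11 h 11 min; less 45 min break → 10 h 26 min

10.43 hours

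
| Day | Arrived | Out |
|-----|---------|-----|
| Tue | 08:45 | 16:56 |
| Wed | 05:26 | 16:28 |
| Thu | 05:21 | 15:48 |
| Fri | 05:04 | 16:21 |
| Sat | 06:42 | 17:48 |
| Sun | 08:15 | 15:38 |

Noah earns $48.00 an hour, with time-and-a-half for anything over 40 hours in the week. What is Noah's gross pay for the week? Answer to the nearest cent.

Tue: 08:45–16:56 = 8 h 11 min
Wed: 05:26–16:28 = 11 h 2 min
Thu: 05:21–15:48 = 10 h 27 min
Fri: 05:04–16:21 = 11 h 17 min
Sat: 06:42–17:48 = 11 h 6 min
Sun: 08:15–15:38 = 7 h 23 min
Total worked: 59 h 26 min = 3566 min.
Regular 40 h 0 min = 2400 min at $48.00/h; overtime 19 h 26 min = 1166 min at $72.00/h.
Pay = (2400 × $48.00 + 1166 × $72.00) ÷ 60 = $3319.20.

$3319.20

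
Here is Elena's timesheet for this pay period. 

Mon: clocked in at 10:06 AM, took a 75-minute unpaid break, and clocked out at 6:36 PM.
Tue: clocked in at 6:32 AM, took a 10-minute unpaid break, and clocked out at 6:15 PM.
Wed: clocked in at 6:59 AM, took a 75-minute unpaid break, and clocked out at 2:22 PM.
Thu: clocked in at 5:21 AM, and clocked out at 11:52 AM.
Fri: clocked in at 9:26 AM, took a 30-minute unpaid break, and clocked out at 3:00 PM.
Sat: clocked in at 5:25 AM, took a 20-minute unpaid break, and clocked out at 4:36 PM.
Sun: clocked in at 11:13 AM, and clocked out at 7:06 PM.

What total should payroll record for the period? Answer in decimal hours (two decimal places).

55.25 hours

Mon: 10:06 AM–6:36 PM = 8 h 30 min; less 75 min break → 7 h 15 min
Tue: 6:32 AM–6:15 PM = 11 h 43 min; less 10 min break → 11 h 33 min
Wed: 6:59 AM–2:22 PM = 7 h 23 min; less 75 min break → 6 h 8 min
Thu: 5:21 AM–11:52 AM = 6 h 31 min
Fri: 9:26 AM–3:00 PM = 5 h 34 min; less 30 min break → 5 h 4 min
Sat: 5:25 AM–4:36 PM = 11 h 11 min; less 20 min break → 10 h 51 min
Sun: 11:13 AM–7:06 PM = 7 h 53 min
Total: 7 h 15 min + 11 h 33 min + 6 h 8 min + 6 h 31 min + 5 h 4 min + 10 h 51 min + 7 h 53 min = 55 h 15 min.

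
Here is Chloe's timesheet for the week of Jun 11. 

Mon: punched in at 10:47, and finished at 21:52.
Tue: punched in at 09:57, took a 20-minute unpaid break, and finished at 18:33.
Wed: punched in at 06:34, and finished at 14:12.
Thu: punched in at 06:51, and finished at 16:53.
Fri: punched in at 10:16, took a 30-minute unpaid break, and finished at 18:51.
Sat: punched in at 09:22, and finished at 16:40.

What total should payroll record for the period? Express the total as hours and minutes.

Mon: 10:47–21:52 = 11 h 5 min
Tue: 09:57–18:33 = 8 h 36 min; less 20 min break → 8 h 16 min
Wed: 06:34–14:12 = 7 h 38 min
Thu: 06:51–16:53 = 10 h 2 min
Fri: 10:16–18:51 = 8 h 35 min; less 30 min break → 8 h 5 min
Sat: 09:22–16:40 = 7 h 18 min
Total: 11 h 5 min + 8 h 16 min + 7 h 38 min + 10 h 2 min + 8 h 5 min + 7 h 18 min = 52 h 24 min.

52 h 24 min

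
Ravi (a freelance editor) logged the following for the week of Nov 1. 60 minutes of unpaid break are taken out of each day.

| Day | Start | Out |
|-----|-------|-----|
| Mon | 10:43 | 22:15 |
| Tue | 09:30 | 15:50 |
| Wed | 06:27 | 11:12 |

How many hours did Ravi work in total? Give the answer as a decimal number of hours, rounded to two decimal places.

19.62 hours

Mon: 10:43–22:15 = 11 h 32 min; less 60 min break → 10 h 32 min
Tue: 09:30–15:50 = 6 h 20 min; less 60 min break → 5 h 20 min
Wed: 06:27–11:12 = 4 h 45 min; less 60 min break → 3 h 45 min
Total: 10 h 32 min + 5 h 20 min + 3 h 45 min = 19 h 37 min.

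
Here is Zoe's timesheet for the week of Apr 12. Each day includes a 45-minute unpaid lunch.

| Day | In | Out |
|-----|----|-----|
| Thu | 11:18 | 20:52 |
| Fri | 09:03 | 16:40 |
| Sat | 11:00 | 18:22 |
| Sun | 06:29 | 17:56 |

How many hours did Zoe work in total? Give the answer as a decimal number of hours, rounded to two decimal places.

33.00 hours

Thu: 11:18–20:52 = 9 h 34 min; less 45 min break → 8 h 49 min
Fri: 09:03–16:40 = 7 h 37 min; less 45 min break → 6 h 52 min
Sat: 11:00–18:22 = 7 h 22 min; less 45 min break → 6 h 37 min
Sun: 06:29–17:56 = 11 h 27 min; less 45 min break → 10 h 42 min
Total: 8 h 49 min + 6 h 52 min + 6 h 37 min + 10 h 42 min = 33 h 0 min.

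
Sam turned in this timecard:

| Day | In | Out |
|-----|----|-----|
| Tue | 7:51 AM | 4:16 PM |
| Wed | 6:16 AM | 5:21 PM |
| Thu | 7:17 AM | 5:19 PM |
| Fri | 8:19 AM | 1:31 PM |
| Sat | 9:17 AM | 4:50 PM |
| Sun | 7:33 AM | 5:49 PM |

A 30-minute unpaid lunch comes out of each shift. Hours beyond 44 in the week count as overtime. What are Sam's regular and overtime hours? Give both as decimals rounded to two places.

Regular 44.00 hours, overtime 5.55 hours

Tue: 7:51 AM–4:16 PM = 8 h 25 min; less 30 min break → 7 h 55 min
Wed: 6:16 AM–5:21 PM = 11 h 5 min; less 30 min break → 10 h 35 min
Thu: 7:17 AM–5:19 PM = 10 h 2 min; less 30 min break → 9 h 32 min
Fri: 8:19 AM–1:31 PM = 5 h 12 min; less 30 min break → 4 h 42 min
Sat: 9:17 AM–4:50 PM = 7 h 33 min; less 30 min break → 7 h 3 min
Sun: 7:33 AM–5:49 PM = 10 h 16 min; less 30 min break → 9 h 46 min
Total worked: 49 h 33 min = 49.55 h.
Threshold 44 h → overtime 5 h 33 min, regular 44 h 0 min.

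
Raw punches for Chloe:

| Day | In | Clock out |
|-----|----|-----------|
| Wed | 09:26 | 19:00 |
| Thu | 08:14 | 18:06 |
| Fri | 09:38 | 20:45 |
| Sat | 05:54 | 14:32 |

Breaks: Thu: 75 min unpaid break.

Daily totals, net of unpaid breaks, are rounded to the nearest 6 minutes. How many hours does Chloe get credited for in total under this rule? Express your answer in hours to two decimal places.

Wed: 09:26–19:00 = 9 h 34 min → rounds to 9 h 36 min
Thu: 08:14–18:06 = 9 h 52 min − 75 min = 8 h 37 min → rounds to 8 h 36 min
Fri: 09:38–20:45 = 11 h 7 min → rounds to 11 h 6 min
Sat: 05:54–14:32 = 8 h 38 min → rounds to 8 h 36 min
Total credited: 37 h 54 min.

37.90 hours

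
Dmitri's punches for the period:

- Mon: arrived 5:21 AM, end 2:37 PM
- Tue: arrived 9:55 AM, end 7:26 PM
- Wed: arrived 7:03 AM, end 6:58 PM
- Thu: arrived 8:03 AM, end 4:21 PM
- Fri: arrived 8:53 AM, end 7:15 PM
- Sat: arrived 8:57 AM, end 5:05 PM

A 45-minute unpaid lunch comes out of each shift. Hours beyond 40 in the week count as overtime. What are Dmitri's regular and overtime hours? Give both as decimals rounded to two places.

Mon: 5:21 AM–2:37 PM = 9 h 16 min; less 45 min break → 8 h 31 min
Tue: 9:55 AM–7:26 PM = 9 h 31 min; less 45 min break → 8 h 46 min
Wed: 7:03 AM–6:58 PM = 11 h 55 min; less 45 min break → 11 h 10 min
Thu: 8:03 AM–4:21 PM = 8 h 18 min; less 45 min break → 7 h 33 min
Fri: 8:53 AM–7:15 PM = 10 h 22 min; less 45 min break → 9 h 37 min
Sat: 8:57 AM–5:05 PM = 8 h 8 min; less 45 min break → 7 h 23 min
Total worked: 53 h 0 min = 53.00 h.
Threshold 40 h → overtime 13 h 0 min, regular 40 h 0 min.

Regular 40.00 hours, overtime 13.00 hours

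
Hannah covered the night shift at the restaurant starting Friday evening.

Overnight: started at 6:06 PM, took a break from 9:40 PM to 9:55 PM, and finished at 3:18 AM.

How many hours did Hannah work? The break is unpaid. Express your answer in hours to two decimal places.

Overnight: 6:06 PM → midnight = 5 h 54 min; midnight → 3:18 AM = 3 h 18 min; span 9 h 12 min; less 15 min break → 8 h 57 min

8.95 hours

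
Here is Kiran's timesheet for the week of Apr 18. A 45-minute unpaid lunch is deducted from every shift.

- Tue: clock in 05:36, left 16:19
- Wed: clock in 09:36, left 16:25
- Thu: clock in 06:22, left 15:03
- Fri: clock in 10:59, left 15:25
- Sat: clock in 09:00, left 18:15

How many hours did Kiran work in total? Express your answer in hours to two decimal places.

Tue: 05:36–16:19 = 10 h 43 min; less 45 min break → 9 h 58 min
Wed: 09:36–16:25 = 6 h 49 min; less 45 min break → 6 h 4 min
Thu: 06:22–15:03 = 8 h 41 min; less 45 min break → 7 h 56 min
Fri: 10:59–15:25 = 4 h 26 min; less 45 min break → 3 h 41 min
Sat: 09:00–18:15 = 9 h 15 min; less 45 min break → 8 h 30 min
Total: 9 h 58 min + 6 h 4 min + 7 h 56 min + 3 h 41 min + 8 h 30 min = 36 h 9 min.

36.15 hours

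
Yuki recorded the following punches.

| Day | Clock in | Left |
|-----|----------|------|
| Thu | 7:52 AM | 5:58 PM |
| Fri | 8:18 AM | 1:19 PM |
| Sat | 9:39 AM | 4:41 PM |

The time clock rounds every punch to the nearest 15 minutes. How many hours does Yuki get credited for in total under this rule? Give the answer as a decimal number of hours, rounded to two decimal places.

Thu: in 7:52 AM→7:45 AM, out 5:58 PM→6:00 PM; 10 h 15 min
Fri: in 8:18 AM→8:15 AM, out 1:19 PM→1:15 PM; 5 h 0 min
Sat: in 9:39 AM→9:45 AM, out 4:41 PM→4:45 PM; 7 h 0 min
Total credited: 22 h 15 min.

22.25 hours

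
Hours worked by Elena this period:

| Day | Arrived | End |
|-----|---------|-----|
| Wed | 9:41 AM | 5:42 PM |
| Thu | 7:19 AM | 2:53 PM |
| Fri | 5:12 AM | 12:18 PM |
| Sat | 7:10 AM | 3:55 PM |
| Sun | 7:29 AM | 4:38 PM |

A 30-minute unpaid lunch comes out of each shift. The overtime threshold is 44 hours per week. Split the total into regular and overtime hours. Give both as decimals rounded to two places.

Wed: 9:41 AM–5:42 PM = 8 h 1 min; less 30 min break → 7 h 31 min
Thu: 7:19 AM–2:53 PM = 7 h 34 min; less 30 min break → 7 h 4 min
Fri: 5:12 AM–12:18 PM = 7 h 6 min; less 30 min break → 6 h 36 min
Sat: 7:10 AM–3:55 PM = 8 h 45 min; less 30 min break → 8 h 15 min
Sun: 7:29 AM–4:38 PM = 9 h 9 min; less 30 min break → 8 h 39 min
Total worked: 38 h 5 min = 38.08 h.
Threshold 44 h → overtime 0 h 0 min, regular 38 h 5 min.

Regular 38.08 hours, overtime 0.00 hours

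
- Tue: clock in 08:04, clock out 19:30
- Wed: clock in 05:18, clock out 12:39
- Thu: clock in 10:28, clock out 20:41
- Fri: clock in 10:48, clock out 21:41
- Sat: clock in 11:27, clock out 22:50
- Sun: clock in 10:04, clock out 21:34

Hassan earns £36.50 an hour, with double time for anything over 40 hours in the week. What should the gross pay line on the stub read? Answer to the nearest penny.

Tue: 08:04–19:30 = 11 h 26 min
Wed: 05:18–12:39 = 7 h 21 min
Thu: 10:28–20:41 = 10 h 13 min
Fri: 10:48–21:41 = 10 h 53 min
Sat: 11:27–22:50 = 11 h 23 min
Sun: 10:04–21:34 = 11 h 30 min
Total worked: 62 h 46 min = 3766 min.
Regular 40 h 0 min = 2400 min at £36.50/h; overtime 22 h 46 min = 1366 min at £73.00/h.
Pay = (2400 × £36.50 + 1366 × £73.00) ÷ 60 = £3121.97.

£3121.97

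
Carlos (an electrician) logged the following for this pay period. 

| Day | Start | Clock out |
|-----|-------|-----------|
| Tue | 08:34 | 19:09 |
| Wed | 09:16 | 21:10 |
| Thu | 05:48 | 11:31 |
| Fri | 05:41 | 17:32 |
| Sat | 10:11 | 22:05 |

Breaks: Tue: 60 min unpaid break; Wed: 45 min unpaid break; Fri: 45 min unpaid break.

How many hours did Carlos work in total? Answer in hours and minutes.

Tue: 08:34–19:09 = 10 h 35 min; less 60 min break → 9 h 35 min
Wed: 09:16–21:10 = 11 h 54 min; less 45 min break → 11 h 9 min
Thu: 05:48–11:31 = 5 h 43 min
Fri: 05:41–17:32 = 11 h 51 min; less 45 min break → 11 h 6 min
Sat: 10:11–22:05 = 11 h 54 min
Total: 9 h 35 min + 11 h 9 min + 5 h 43 min + 11 h 6 min + 11 h 54 min = 49 h 27 min.

49 h 27 min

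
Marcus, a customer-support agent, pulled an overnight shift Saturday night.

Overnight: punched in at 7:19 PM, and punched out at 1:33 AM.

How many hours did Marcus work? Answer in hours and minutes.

6 h 14 min

Overnight: 7:19 PM → midnight = 4 h 41 min; midnight → 1:33 AM = 1 h 33 min; span 6 h 14 min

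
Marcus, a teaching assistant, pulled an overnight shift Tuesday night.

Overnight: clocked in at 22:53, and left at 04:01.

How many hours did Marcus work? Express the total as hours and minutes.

5 h 8 min

Overnight: 22:53 → midnight = 1 h 7 min; midnight → 04:01 = 4 h 1 min; span 5 h 8 min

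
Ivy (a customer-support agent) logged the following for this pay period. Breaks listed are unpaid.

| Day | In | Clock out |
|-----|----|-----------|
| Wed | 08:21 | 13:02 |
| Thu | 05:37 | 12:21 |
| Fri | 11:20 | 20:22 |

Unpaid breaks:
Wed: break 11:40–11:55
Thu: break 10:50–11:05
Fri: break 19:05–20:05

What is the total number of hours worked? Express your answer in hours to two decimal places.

Wed: 08:21–13:02 = 4 h 41 min; less 15 min break → 4 h 26 min
Thu: 05:37–12:21 = 6 h 44 min; less 15 min break → 6 h 29 min
Fri: 11:20–20:22 = 9 h 2 min; less 60 min break → 8 h 2 min
Total: 4 h 26 min + 6 h 29 min + 8 h 2 min = 18 h 57 min.

18.95 hours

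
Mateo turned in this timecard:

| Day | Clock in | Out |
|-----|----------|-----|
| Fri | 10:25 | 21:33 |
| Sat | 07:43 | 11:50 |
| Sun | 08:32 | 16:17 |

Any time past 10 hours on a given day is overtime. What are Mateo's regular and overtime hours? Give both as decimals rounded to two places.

Regular 21.87 hours, overtime 1.13 hours

Fri: 10:25–21:33 = 11 h 8 min
Sat: 07:43–11:50 = 4 h 7 min
Sun: 08:32–16:17 = 7 h 45 min
Fri reg 10 h 0 min / OT 1 h 8 min; Sat reg 4 h 7 min / OT 0 h 0 min; Sun reg 7 h 45 min / OT 0 h 0 min.
Totals: regular 21 h 52 min, overtime 1 h 8 min.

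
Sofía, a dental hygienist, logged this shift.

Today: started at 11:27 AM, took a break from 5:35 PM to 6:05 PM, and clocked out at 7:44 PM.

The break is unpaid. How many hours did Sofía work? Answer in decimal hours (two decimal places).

Today: 11:27 AM–7:44 PM = 8 h 17 min; less 30 min break → 7 h 47 min

7.78 hours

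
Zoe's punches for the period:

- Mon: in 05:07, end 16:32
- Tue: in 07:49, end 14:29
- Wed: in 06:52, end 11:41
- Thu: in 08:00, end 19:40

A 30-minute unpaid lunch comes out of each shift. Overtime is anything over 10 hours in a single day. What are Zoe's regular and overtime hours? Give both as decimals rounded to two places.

Regular 30.48 hours, overtime 2.08 hours

Mon: 05:07–16:32 = 11 h 25 min; less 30 min break → 10 h 55 min
Tue: 07:49–14:29 = 6 h 40 min; less 30 min break → 6 h 10 min
Wed: 06:52–11:41 = 4 h 49 min; less 30 min break → 4 h 19 min
Thu: 08:00–19:40 = 11 h 40 min; less 30 min break → 11 h 10 min
Mon reg 10 h 0 min / OT 0 h 55 min; Tue reg 6 h 10 min / OT 0 h 0 min; Wed reg 4 h 19 min / OT 0 h 0 min; Thu reg 10 h 0 min / OT 1 h 10 min.
Totals: regular 30 h 29 min, overtime 2 h 5 min.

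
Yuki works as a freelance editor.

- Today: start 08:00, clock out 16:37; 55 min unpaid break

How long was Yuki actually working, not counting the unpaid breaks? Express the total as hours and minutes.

Today: 08:00–16:37 = 8 h 37 min; less 55 min break → 7 h 42 min

7 h 42 min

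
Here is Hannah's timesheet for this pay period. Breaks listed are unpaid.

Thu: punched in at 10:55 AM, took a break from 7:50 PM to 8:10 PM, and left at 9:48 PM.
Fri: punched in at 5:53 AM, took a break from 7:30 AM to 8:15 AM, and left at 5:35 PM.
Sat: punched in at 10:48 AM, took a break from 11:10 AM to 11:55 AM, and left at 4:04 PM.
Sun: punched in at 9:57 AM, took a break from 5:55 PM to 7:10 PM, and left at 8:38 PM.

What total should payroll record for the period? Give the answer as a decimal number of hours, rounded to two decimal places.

35.45 hours

Thu: 10:55 AM–9:48 PM = 10 h 53 min; less 20 min break → 10 h 33 min
Fri: 5:53 AM–5:35 PM = 11 h 42 min; less 45 min break → 10 h 57 min
Sat: 10:48 AM–4:04 PM = 5 h 16 min; less 45 min break → 4 h 31 min
Sun: 9:57 AM–8:38 PM = 10 h 41 min; less 75 min break → 9 h 26 min
Total: 10 h 33 min + 10 h 57 min + 4 h 31 min + 9 h 26 min = 35 h 27 min.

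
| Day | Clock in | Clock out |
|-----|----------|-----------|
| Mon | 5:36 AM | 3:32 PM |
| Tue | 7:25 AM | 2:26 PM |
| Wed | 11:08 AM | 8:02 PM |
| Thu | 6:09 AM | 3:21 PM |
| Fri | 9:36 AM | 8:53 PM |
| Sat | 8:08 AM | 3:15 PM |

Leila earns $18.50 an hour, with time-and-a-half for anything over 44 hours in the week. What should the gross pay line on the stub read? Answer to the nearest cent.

Mon: 5:36 AM–3:32 PM = 9 h 56 min
Tue: 7:25 AM–2:26 PM = 7 h 1 min
Wed: 11:08 AM–8:02 PM = 8 h 54 min
Thu: 6:09 AM–3:21 PM = 9 h 12 min
Fri: 9:36 AM–8:53 PM = 11 h 17 min
Sat: 8:08 AM–3:15 PM = 7 h 7 min
Total worked: 53 h 27 min = 3207 min.
Regular 44 h 0 min = 2640 min at $18.50/h; overtime 9 h 27 min = 567 min at $27.75/h.
Pay = (2640 × $18.50 + 567 × $27.75) ÷ 60 = $1076.24.

$1076.24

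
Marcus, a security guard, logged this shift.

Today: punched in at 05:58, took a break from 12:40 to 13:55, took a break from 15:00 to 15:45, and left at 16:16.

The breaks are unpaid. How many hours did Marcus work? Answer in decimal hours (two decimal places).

Today: 05:58–16:16 = 10 h 18 min; less 120 min break → 8 h 18 min

8.30 hours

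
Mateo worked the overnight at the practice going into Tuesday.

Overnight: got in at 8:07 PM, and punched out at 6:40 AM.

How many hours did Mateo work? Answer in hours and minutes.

Overnight: 8:07 PM → midnight = 3 h 53 min; midnight → 6:40 AM = 6 h 40 min; span 10 h 33 min

10 h 33 min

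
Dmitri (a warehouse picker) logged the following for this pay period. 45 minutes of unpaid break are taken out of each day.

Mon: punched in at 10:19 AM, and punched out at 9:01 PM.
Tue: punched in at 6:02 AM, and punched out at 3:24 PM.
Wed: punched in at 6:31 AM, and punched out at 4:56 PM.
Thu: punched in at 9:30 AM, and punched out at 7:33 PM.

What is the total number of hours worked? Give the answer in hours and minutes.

37 h 32 min

Mon: 10:19 AM–9:01 PM = 10 h 42 min; less 45 min break → 9 h 57 min
Tue: 6:02 AM–3:24 PM = 9 h 22 min; less 45 min break → 8 h 37 min
Wed: 6:31 AM–4:56 PM = 10 h 25 min; less 45 min break → 9 h 40 min
Thu: 9:30 AM–7:33 PM = 10 h 3 min; less 45 min break → 9 h 18 min
Total: 9 h 57 min + 8 h 37 min + 9 h 40 min + 9 h 18 min = 37 h 32 min.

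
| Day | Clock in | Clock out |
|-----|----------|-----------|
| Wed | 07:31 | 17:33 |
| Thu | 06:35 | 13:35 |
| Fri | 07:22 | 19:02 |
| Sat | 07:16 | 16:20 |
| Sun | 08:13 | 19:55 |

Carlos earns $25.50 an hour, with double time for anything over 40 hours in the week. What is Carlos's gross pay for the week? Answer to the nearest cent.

Wed: 07:31–17:33 = 10 h 2 min
Thu: 06:35–13:35 = 7 h 0 min
Fri: 07:22–19:02 = 11 h 40 min
Sat: 07:16–16:20 = 9 h 4 min
Sun: 08:13–19:55 = 11 h 42 min
Total worked: 49 h 28 min = 2968 min.
Regular 40 h 0 min = 2400 min at $25.50/h; overtime 9 h 28 min = 568 min at $51.00/h.
Pay = (2400 × $25.50 + 568 × $51.00) ÷ 60 = $1502.80.

$1502.80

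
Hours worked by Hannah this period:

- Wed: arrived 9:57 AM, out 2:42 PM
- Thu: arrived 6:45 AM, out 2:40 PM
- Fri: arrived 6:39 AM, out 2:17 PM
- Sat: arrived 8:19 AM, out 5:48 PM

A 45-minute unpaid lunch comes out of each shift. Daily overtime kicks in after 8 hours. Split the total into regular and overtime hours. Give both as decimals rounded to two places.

Wed: 9:57 AM–2:42 PM = 4 h 45 min; less 45 min break → 4 h 0 min
Thu: 6:45 AM–2:40 PM = 7 h 55 min; less 45 min break → 7 h 10 min
Fri: 6:39 AM–2:17 PM = 7 h 38 min; less 45 min break → 6 h 53 min
Sat: 8:19 AM–5:48 PM = 9 h 29 min; less 45 min break → 8 h 44 min
Wed reg 4 h 0 min / OT 0 h 0 min; Thu reg 7 h 10 min / OT 0 h 0 min; Fri reg 6 h 53 min / OT 0 h 0 min; Sat reg 8 h 0 min / OT 0 h 44 min.
Totals: regular 26 h 3 min, overtime 0 h 44 min.

Regular 26.05 hours, overtime 0.73 hours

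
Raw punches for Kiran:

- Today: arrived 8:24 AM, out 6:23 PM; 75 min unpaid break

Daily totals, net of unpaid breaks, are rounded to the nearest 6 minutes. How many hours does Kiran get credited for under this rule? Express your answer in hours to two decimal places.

Today: 8:24 AM–6:23 PM = 9 h 59 min − 75 min = 8 h 44 min → rounds to 8 h 42 min

8.70 hours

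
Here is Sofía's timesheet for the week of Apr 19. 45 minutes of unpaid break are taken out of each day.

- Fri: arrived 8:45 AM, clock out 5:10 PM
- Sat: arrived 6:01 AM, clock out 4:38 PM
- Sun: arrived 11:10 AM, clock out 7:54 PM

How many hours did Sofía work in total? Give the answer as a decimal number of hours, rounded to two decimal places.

Fri: 8:45 AM–5:10 PM = 8 h 25 min; less 45 min break → 7 h 40 min
Sat: 6:01 AM–4:38 PM = 10 h 37 min; less 45 min break → 9 h 52 min
Sun: 11:10 AM–7:54 PM = 8 h 44 min; less 45 min break → 7 h 59 min
Total: 7 h 40 min + 9 h 52 min + 7 h 59 min = 25 h 31 min.

25.52 hours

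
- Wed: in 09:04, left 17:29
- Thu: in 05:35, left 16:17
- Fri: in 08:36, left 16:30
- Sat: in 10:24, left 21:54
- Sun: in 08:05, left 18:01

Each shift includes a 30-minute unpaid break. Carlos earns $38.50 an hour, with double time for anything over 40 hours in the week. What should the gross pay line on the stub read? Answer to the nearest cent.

$1998.15

Wed: 09:04–17:29 = 8 h 25 min; less 30 min break → 7 h 55 min
Thu: 05:35–16:17 = 10 h 42 min; less 30 min break → 10 h 12 min
Fri: 08:36–16:30 = 7 h 54 min; less 30 min break → 7 h 24 min
Sat: 10:24–21:54 = 11 h 30 min; less 30 min break → 11 h 0 min
Sun: 08:05–18:01 = 9 h 56 min; less 30 min break → 9 h 26 min
Total worked: 45 h 57 min = 2757 min.
Regular 40 h 0 min = 2400 min at $38.50/h; overtime 5 h 57 min = 357 min at $77.00/h.
Pay = (2400 × $38.50 + 357 × $77.00) ÷ 60 = $1998.15.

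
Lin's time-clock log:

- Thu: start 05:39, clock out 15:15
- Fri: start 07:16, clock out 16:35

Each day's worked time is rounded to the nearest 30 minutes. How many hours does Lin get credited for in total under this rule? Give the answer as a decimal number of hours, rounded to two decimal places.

19.00 hours

Thu: 05:39–15:15 = 9 h 36 min → rounds to 9 h 30 min
Fri: 07:16–16:35 = 9 h 19 min → rounds to 9 h 30 min
Total credited: 19 h 0 min.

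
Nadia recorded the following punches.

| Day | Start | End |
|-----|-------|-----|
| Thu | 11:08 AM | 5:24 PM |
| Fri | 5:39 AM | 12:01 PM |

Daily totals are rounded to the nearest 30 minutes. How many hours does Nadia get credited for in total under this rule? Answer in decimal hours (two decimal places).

13.00 hours

Thu: 11:08 AM–5:24 PM = 6 h 16 min → rounds to 6 h 30 min
Fri: 5:39 AM–12:01 PM = 6 h 22 min → rounds to 6 h 30 min
Total credited: 13 h 0 min.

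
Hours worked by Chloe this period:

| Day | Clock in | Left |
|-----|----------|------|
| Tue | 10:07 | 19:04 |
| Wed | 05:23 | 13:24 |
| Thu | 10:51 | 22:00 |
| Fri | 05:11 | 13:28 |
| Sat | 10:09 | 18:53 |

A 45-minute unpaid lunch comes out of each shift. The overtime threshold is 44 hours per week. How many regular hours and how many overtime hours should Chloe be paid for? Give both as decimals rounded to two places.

Tue: 10:07–19:04 = 8 h 57 min; less 45 min break → 8 h 12 min
Wed: 05:23–13:24 = 8 h 1 min; less 45 min break → 7 h 16 min
Thu: 10:51–22:00 = 11 h 9 min; less 45 min break → 10 h 24 min
Fri: 05:11–13:28 = 8 h 17 min; less 45 min break → 7 h 32 min
Sat: 10:09–18:53 = 8 h 44 min; less 45 min break → 7 h 59 min
Total worked: 41 h 23 min = 41.38 h.
Threshold 44 h → overtime 0 h 0 min, regular 41 h 23 min.

Regular 41.38 hours, overtime 0.00 hours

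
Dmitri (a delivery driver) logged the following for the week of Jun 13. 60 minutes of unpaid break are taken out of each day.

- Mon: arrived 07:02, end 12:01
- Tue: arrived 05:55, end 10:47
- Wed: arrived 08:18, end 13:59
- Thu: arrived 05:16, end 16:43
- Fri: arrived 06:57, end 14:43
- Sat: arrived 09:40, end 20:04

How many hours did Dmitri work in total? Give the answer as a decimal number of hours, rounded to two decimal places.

Mon: 07:02–12:01 = 4 h 59 min; less 60 min break → 3 h 59 min
Tue: 05:55–10:47 = 4 h 52 min; less 60 min break → 3 h 52 min
Wed: 08:18–13:59 = 5 h 41 min; less 60 min break → 4 h 41 min
Thu: 05:16–16:43 = 11 h 27 min; less 60 min break → 10 h 27 min
Fri: 06:57–14:43 = 7 h 46 min; less 60 min break → 6 h 46 min
Sat: 09:40–20:04 = 10 h 24 min; less 60 min break → 9 h 24 min
Total: 3 h 59 min + 3 h 52 min + 4 h 41 min + 10 h 27 min + 6 h 46 min + 9 h 24 min = 39 h 9 min.

39.15 hours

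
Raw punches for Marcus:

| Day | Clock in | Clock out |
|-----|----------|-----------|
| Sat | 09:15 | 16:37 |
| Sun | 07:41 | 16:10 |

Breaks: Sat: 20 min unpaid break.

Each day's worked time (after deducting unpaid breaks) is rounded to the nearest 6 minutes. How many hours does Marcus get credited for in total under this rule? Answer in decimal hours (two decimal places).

15.50 hours

Sat: 09:15–16:37 = 7 h 22 min − 20 min = 7 h 2 min → rounds to 7 h 0 min
Sun: 07:41–16:10 = 8 h 29 min → rounds to 8 h 30 min
Total credited: 15 h 30 min.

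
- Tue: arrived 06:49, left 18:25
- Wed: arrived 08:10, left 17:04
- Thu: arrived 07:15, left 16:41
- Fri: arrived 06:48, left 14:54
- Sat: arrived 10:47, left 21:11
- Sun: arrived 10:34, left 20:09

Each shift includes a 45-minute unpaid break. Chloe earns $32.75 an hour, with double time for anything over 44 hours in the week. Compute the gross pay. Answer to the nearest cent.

$2064.34

Tue: 06:49–18:25 = 11 h 36 min; less 45 min break → 10 h 51 min
Wed: 08:10–17:04 = 8 h 54 min; less 45 min break → 8 h 9 min
Thu: 07:15–16:41 = 9 h 26 min; less 45 min break → 8 h 41 min
Fri: 06:48–14:54 = 8 h 6 min; less 45 min break → 7 h 21 min
Sat: 10:47–21:11 = 10 h 24 min; less 45 min break → 9 h 39 min
Sun: 10:34–20:09 = 9 h 35 min; less 45 min break → 8 h 50 min
Total worked: 53 h 31 min = 3211 min.
Regular 44 h 0 min = 2640 min at $32.75/h; overtime 9 h 31 min = 571 min at $65.50/h.
Pay = (2640 × $32.75 + 571 × $65.50) ÷ 60 = $2064.34.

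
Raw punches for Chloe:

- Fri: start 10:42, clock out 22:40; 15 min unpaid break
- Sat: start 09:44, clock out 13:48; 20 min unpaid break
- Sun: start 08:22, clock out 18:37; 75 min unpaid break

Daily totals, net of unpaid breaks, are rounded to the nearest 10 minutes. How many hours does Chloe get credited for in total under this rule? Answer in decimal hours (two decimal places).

Fri: 10:42–22:40 = 11 h 58 min − 15 min = 11 h 43 min → rounds to 11 h 40 min
Sat: 09:44–13:48 = 4 h 4 min − 20 min = 3 h 44 min → rounds to 3 h 40 min
Sun: 08:22–18:37 = 10 h 15 min − 75 min = 9 h 0 min → rounds to 9 h 0 min
Total credited: 24 h 20 min.

24.33 hours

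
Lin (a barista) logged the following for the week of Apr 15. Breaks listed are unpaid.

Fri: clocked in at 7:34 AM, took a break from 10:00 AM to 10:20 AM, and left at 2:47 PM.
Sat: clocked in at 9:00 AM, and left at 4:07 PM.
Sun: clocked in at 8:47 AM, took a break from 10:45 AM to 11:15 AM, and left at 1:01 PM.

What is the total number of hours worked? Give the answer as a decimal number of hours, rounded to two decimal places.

17.73 hours

Fri: 7:34 AM–2:47 PM = 7 h 13 min; less 20 min break → 6 h 53 min
Sat: 9:00 AM–4:07 PM = 7 h 7 min
Sun: 8:47 AM–1:01 PM = 4 h 14 min; less 30 min break → 3 h 44 min
Total: 6 h 53 min + 7 h 7 min + 3 h 44 min = 17 h 44 min.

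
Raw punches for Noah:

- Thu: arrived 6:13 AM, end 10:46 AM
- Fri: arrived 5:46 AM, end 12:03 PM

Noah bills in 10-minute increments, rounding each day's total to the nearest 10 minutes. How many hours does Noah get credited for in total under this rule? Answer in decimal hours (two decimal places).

10.83 hours

Thu: 6:13 AM–10:46 AM = 4 h 33 min → rounds to 4 h 30 min
Fri: 5:46 AM–12:03 PM = 6 h 17 min → rounds to 6 h 20 min
Total credited: 10 h 50 min.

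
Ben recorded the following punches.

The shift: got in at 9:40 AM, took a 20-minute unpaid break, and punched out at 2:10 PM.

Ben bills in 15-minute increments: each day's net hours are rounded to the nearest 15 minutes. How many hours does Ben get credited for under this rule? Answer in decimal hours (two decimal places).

4.25 hours

The shift: 9:40 AM–2:10 PM = 4 h 30 min − 20 min = 4 h 10 min → rounds to 4 h 15 min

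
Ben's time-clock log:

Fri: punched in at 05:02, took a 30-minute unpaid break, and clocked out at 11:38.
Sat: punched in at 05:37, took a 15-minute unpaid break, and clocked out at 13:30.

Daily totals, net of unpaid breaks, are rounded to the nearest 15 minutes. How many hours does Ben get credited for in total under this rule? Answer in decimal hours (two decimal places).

Fri: 05:02–11:38 = 6 h 36 min − 30 min = 6 h 6 min → rounds to 6 h 0 min
Sat: 05:37–13:30 = 7 h 53 min − 15 min = 7 h 38 min → rounds to 7 h 45 min
Total credited: 13 h 45 min.

13.75 hours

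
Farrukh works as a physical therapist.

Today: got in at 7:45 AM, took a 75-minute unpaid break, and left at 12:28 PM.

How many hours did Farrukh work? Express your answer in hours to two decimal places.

Today: 7:45 AM–12:28 PM = 4 h 43 min; less 75 min break → 3 h 28 min

3.47 hours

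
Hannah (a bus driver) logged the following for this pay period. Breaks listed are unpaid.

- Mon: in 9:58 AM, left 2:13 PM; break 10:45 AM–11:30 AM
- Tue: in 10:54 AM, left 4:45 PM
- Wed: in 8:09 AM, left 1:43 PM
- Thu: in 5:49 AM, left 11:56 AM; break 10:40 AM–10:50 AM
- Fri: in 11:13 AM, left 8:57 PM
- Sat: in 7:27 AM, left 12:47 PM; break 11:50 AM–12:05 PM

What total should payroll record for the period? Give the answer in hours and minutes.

35 h 41 min

Mon: 9:58 AM–2:13 PM = 4 h 15 min; less 45 min break → 3 h 30 min
Tue: 10:54 AM–4:45 PM = 5 h 51 min
Wed: 8:09 AM–1:43 PM = 5 h 34 min
Thu: 5:49 AM–11:56 AM = 6 h 7 min; less 10 min break → 5 h 57 min
Fri: 11:13 AM–8:57 PM = 9 h 44 min
Sat: 7:27 AM–12:47 PM = 5 h 20 min; less 15 min break → 5 h 5 min
Total: 3 h 30 min + 5 h 51 min + 5 h 34 min + 5 h 57 min + 9 h 44 min + 5 h 5 min = 35 h 41 min.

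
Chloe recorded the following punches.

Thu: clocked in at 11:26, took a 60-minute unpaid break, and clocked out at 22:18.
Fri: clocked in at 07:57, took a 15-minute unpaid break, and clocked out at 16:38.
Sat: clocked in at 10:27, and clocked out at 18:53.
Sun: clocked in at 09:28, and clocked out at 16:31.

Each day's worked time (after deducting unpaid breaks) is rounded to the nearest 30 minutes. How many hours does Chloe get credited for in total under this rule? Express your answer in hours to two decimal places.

Thu: 11:26–22:18 = 10 h 52 min − 60 min = 9 h 52 min → rounds to 10 h 0 min
Fri: 07:57–16:38 = 8 h 41 min − 15 min = 8 h 26 min → rounds to 8 h 30 min
Sat: 10:27–18:53 = 8 h 26 min → rounds to 8 h 30 min
Sun: 09:28–16:31 = 7 h 3 min → rounds to 7 h 0 min
Total credited: 34 h 0 min.

34.00 hours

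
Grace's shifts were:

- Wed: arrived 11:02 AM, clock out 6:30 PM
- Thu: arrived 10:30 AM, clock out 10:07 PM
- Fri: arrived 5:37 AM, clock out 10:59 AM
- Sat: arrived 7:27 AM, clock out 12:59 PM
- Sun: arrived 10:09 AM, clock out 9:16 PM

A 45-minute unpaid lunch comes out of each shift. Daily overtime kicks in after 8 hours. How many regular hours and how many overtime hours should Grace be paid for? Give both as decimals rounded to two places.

Wed: 11:02 AM–6:30 PM = 7 h 28 min; less 45 min break → 6 h 43 min
Thu: 10:30 AM–10:07 PM = 11 h 37 min; less 45 min break → 10 h 52 min
Fri: 5:37 AM–10:59 AM = 5 h 22 min; less 45 min break → 4 h 37 min
Sat: 7:27 AM–12:59 PM = 5 h 32 min; less 45 min break → 4 h 47 min
Sun: 10:09 AM–9:16 PM = 11 h 7 min; less 45 min break → 10 h 22 min
Wed reg 6 h 43 min / OT 0 h 0 min; Thu reg 8 h 0 min / OT 2 h 52 min; Fri reg 4 h 37 min / OT 0 h 0 min; Sat reg 4 h 47 min / OT 0 h 0 min; Sun reg 8 h 0 min / OT 2 h 22 min.
Totals: regular 32 h 7 min, overtime 5 h 14 min.

Regular 32.12 hours, overtime 5.23 hours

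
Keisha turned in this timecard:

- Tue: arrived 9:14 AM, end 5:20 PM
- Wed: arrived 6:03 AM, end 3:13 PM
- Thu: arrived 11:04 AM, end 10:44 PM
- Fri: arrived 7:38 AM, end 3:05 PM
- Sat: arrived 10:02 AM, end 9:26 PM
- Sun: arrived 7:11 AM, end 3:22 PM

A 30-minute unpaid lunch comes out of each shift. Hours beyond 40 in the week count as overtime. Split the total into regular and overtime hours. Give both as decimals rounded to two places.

Tue: 9:14 AM–5:20 PM = 8 h 6 min; less 30 min break → 7 h 36 min
Wed: 6:03 AM–3:13 PM = 9 h 10 min; less 30 min break → 8 h 40 min
Thu: 11:04 AM–10:44 PM = 11 h 40 min; less 30 min break → 11 h 10 min
Fri: 7:38 AM–3:05 PM = 7 h 27 min; less 30 min break → 6 h 57 min
Sat: 10:02 AM–9:26 PM = 11 h 24 min; less 30 min break → 10 h 54 min
Sun: 7:11 AM–3:22 PM = 8 h 11 min; less 30 min break → 7 h 41 min
Total worked: 52 h 58 min = 52.97 h.
Threshold 40 h → overtime 12 h 58 min, regular 40 h 0 min.

Regular 40.00 hours, overtime 12.97 hours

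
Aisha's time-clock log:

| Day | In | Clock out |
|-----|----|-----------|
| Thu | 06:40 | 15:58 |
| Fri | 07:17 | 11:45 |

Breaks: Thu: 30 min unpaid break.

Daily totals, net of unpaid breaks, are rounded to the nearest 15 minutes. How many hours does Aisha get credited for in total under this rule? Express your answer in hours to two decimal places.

13.25 hours

Thu: 06:40–15:58 = 9 h 18 min − 30 min = 8 h 48 min → rounds to 8 h 45 min
Fri: 07:17–11:45 = 4 h 28 min → rounds to 4 h 30 min
Total credited: 13 h 15 min.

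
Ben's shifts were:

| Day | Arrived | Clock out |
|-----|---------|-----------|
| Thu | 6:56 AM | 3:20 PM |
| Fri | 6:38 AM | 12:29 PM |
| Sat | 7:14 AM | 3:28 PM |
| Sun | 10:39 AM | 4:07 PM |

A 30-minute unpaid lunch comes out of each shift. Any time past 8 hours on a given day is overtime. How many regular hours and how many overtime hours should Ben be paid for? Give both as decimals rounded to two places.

Thu: 6:56 AM–3:20 PM = 8 h 24 min; less 30 min break → 7 h 54 min
Fri: 6:38 AM–12:29 PM = 5 h 51 min; less 30 min break → 5 h 21 min
Sat: 7:14 AM–3:28 PM = 8 h 14 min; less 30 min break → 7 h 44 min
Sun: 10:39 AM–4:07 PM = 5 h 28 min; less 30 min break → 4 h 58 min
Thu reg 7 h 54 min / OT 0 h 0 min; Fri reg 5 h 21 min / OT 0 h 0 min; Sat reg 7 h 44 min / OT 0 h 0 min; Sun reg 4 h 58 min / OT 0 h 0 min.
Totals: regular 25 h 57 min, overtime 0 h 0 min.

Regular 25.95 hours, overtime 0.00 hours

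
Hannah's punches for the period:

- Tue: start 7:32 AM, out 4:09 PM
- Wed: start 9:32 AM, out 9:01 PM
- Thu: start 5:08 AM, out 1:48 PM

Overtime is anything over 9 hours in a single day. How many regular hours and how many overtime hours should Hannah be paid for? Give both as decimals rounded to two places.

Tue: 7:32 AM–4:09 PM = 8 h 37 min
Wed: 9:32 AM–9:01 PM = 11 h 29 min
Thu: 5:08 AM–1:48 PM = 8 h 40 min
Tue reg 8 h 37 min / OT 0 h 0 min; Wed reg 9 h 0 min / OT 2 h 29 min; Thu reg 8 h 40 min / OT 0 h 0 min.
Totals: regular 26 h 17 min, overtime 2 h 29 min.

Regular 26.28 hours, overtime 2.48 hours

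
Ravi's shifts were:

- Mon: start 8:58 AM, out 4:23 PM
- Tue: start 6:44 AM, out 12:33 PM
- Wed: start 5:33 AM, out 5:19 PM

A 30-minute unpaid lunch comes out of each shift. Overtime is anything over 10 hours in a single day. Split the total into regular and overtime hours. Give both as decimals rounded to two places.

Regular 22.23 hours, overtime 1.27 hours

Mon: 8:58 AM–4:23 PM = 7 h 25 min; less 30 min break → 6 h 55 min
Tue: 6:44 AM–12:33 PM = 5 h 49 min; less 30 min break → 5 h 19 min
Wed: 5:33 AM–5:19 PM = 11 h 46 min; less 30 min break → 11 h 16 min
Mon reg 6 h 55 min / OT 0 h 0 min; Tue reg 5 h 19 min / OT 0 h 0 min; Wed reg 10 h 0 min / OT 1 h 16 min.
Totals: regular 22 h 14 min, overtime 1 h 16 min.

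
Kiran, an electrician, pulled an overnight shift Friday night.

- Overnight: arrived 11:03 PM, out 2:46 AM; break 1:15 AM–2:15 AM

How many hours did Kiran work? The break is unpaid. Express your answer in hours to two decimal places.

2.72 hours

Overnight: 11:03 PM → midnight = 0 h 57 min; midnight → 2:46 AM = 2 h 46 min; span 3 h 43 min; less 60 min break → 2 h 43 min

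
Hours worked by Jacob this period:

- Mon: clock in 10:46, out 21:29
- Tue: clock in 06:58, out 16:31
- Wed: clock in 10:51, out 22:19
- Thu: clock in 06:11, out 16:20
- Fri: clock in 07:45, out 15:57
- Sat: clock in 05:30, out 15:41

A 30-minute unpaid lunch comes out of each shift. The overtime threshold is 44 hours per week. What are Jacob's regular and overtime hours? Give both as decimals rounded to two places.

Mon: 10:46–21:29 = 10 h 43 min; less 30 min break → 10 h 13 min
Tue: 06:58–16:31 = 9 h 33 min; less 30 min break → 9 h 3 min
Wed: 10:51–22:19 = 11 h 28 min; less 30 min break → 10 h 58 min
Thu: 06:11–16:20 = 10 h 9 min; less 30 min break → 9 h 39 min
Fri: 07:45–15:57 = 8 h 12 min; less 30 min break → 7 h 42 min
Sat: 05:30–15:41 = 10 h 11 min; less 30 min break → 9 h 41 min
Total worked: 57 h 16 min = 57.27 h.
Threshold 44 h → overtime 13 h 16 min, regular 44 h 0 min.

Regular 44.00 hours, overtime 13.27 hours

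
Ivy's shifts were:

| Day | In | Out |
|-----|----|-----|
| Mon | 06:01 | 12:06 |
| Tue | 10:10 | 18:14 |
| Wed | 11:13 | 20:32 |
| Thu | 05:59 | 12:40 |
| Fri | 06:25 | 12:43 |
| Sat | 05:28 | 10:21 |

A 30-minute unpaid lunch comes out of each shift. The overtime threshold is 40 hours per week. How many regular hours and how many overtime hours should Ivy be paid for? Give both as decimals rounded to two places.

Mon: 06:01–12:06 = 6 h 5 min; less 30 min break → 5 h 35 min
Tue: 10:10–18:14 = 8 h 4 min; less 30 min break → 7 h 34 min
Wed: 11:13–20:32 = 9 h 19 min; less 30 min break → 8 h 49 min
Thu: 05:59–12:40 = 6 h 41 min; less 30 min break → 6 h 11 min
Fri: 06:25–12:43 = 6 h 18 min; less 30 min break → 5 h 48 min
Sat: 05:28–10:21 = 4 h 53 min; less 30 min break → 4 h 23 min
Total worked: 38 h 20 min = 38.33 h.
Threshold 40 h → overtime 0 h 0 min, regular 38 h 20 min.

Regular 38.33 hours, overtime 0.00 hours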